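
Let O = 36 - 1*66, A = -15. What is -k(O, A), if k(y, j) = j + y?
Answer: 45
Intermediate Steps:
O = -30 (O = 36 - 66 = -30)
-k(O, A) = -(-15 - 30) = -1*(-45) = 45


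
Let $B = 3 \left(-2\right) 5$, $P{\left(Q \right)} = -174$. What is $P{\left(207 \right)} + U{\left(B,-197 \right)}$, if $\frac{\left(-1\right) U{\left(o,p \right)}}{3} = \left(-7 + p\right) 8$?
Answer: $4722$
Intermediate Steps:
$B = -30$ ($B = \left(-6\right) 5 = -30$)
$U{\left(o,p \right)} = 168 - 24 p$ ($U{\left(o,p \right)} = - 3 \left(-7 + p\right) 8 = - 3 \left(-56 + 8 p\right) = 168 - 24 p$)
$P{\left(207 \right)} + U{\left(B,-197 \right)} = -174 + \left(168 - -4728\right) = -174 + \left(168 + 4728\right) = -174 + 4896 = 4722$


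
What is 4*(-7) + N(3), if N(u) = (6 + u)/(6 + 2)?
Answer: -215/8 ≈ -26.875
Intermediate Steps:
N(u) = ¾ + u/8 (N(u) = (6 + u)/8 = (6 + u)*(⅛) = ¾ + u/8)
4*(-7) + N(3) = 4*(-7) + (¾ + (⅛)*3) = -28 + (¾ + 3/8) = -28 + 9/8 = -215/8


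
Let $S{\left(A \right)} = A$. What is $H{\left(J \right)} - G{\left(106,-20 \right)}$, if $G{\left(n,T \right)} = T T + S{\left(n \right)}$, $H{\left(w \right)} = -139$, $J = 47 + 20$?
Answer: $-645$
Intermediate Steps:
$J = 67$
$G{\left(n,T \right)} = n + T^{2}$ ($G{\left(n,T \right)} = T T + n = T^{2} + n = n + T^{2}$)
$H{\left(J \right)} - G{\left(106,-20 \right)} = -139 - \left(106 + \left(-20\right)^{2}\right) = -139 - \left(106 + 400\right) = -139 - 506 = -645$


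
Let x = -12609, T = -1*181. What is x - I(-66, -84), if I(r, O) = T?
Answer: -12428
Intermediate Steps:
T = -181
I(r, O) = -181
x - I(-66, -84) = -12609 - 1*(-181) = -12609 + 181 = -12428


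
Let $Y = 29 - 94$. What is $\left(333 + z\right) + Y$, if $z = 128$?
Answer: $396$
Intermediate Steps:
$Y = -65$ ($Y = 29 - 94 = -65$)
$\left(333 + z\right) + Y = \left(333 + 128\right) - 65 = 461 - 65 = 396$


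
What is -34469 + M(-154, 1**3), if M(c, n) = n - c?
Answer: -34314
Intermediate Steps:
-34469 + M(-154, 1**3) = -34469 + (1**3 - 1*(-154)) = -34469 + (1 + 154) = -34469 + 155 = -34314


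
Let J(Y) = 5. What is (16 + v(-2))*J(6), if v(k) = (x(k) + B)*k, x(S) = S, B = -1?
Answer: 110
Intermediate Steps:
v(k) = k*(-1 + k) (v(k) = (k - 1)*k = (-1 + k)*k = k*(-1 + k))
(16 + v(-2))*J(6) = (16 - 2*(-1 - 2))*5 = (16 - 2*(-3))*5 = (16 + 6)*5 = 22*5 = 110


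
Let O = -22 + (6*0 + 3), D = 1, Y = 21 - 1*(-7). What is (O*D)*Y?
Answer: -532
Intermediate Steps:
Y = 28 (Y = 21 + 7 = 28)
O = -19 (O = -22 + (0 + 3) = -22 + 3 = -19)
(O*D)*Y = -19*1*28 = -19*28 = -532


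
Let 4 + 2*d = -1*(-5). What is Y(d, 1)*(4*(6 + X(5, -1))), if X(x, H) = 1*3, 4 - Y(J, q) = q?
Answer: 108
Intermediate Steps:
d = 1/2 (d = -2 + (-1*(-5))/2 = -2 + (1/2)*5 = -2 + 5/2 = 1/2 ≈ 0.50000)
Y(J, q) = 4 - q
X(x, H) = 3
Y(d, 1)*(4*(6 + X(5, -1))) = (4 - 1*1)*(4*(6 + 3)) = (4 - 1)*(4*9) = 3*36 = 108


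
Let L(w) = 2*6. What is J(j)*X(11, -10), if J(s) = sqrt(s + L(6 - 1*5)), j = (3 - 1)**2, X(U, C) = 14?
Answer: 56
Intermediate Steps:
j = 4 (j = 2**2 = 4)
L(w) = 12
J(s) = sqrt(12 + s) (J(s) = sqrt(s + 12) = sqrt(12 + s))
J(j)*X(11, -10) = sqrt(12 + 4)*14 = sqrt(16)*14 = 4*14 = 56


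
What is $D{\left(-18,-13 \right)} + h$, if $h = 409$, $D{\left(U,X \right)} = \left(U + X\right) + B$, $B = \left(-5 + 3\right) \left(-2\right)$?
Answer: $382$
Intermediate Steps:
$B = 4$ ($B = \left(-2\right) \left(-2\right) = 4$)
$D{\left(U,X \right)} = 4 + U + X$ ($D{\left(U,X \right)} = \left(U + X\right) + 4 = 4 + U + X$)
$D{\left(-18,-13 \right)} + h = \left(4 - 18 - 13\right) + 409 = -27 + 409 = 382$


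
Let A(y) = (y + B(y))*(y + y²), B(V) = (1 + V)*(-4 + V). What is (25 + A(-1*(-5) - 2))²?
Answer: 169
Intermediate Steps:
A(y) = (y + y²)*(-4 + y² - 2*y) (A(y) = (y + (-4 + y² - 3*y))*(y + y²) = (-4 + y² - 2*y)*(y + y²) = (y + y²)*(-4 + y² - 2*y))
(25 + A(-1*(-5) - 2))² = (25 + (-1*(-5) - 2)*(-4 + (-1*(-5) - 2)³ - (-1*(-5) - 2)² - 6*(-1*(-5) - 2)))² = (25 + (5 - 2)*(-4 + (5 - 2)³ - (5 - 2)² - 6*(5 - 2)))² = (25 + 3*(-4 + 3³ - 1*3² - 6*3))² = (25 + 3*(-4 + 27 - 1*9 - 18))² = (25 + 3*(-4 + 27 - 9 - 18))² = (25 + 3*(-4))² = (25 - 12)² = 13² = 169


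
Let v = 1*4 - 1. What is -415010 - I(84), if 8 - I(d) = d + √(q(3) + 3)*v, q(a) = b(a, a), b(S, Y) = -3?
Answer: -414934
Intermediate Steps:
q(a) = -3
v = 3 (v = 4 - 1 = 3)
I(d) = 8 - d (I(d) = 8 - (d + √(-3 + 3)*3) = 8 - (d + √0*3) = 8 - (d + 0*3) = 8 - (d + 0) = 8 - d)
-415010 - I(84) = -415010 - (8 - 1*84) = -415010 - (8 - 84) = -415010 - 1*(-76) = -415010 + 76 = -414934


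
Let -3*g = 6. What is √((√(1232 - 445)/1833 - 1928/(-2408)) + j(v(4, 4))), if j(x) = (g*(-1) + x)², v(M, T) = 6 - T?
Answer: √(5114278560573 + 166071633*√787)/551733 ≈ 4.1007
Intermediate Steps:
g = -2 (g = -⅓*6 = -2)
j(x) = (2 + x)² (j(x) = (-2*(-1) + x)² = (2 + x)²)
√((√(1232 - 445)/1833 - 1928/(-2408)) + j(v(4, 4))) = √((√(1232 - 445)/1833 - 1928/(-2408)) + (2 + (6 - 1*4))²) = √((√787*(1/1833) - 1928*(-1/2408)) + (2 + (6 - 4))²) = √((√787/1833 + 241/301) + (2 + 2)²) = √((241/301 + √787/1833) + 4²) = √((241/301 + √787/1833) + 16) = √(5057/301 + √787/1833)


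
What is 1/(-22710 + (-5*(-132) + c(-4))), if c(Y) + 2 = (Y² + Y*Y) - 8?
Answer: -1/22028 ≈ -4.5397e-5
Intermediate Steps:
c(Y) = -10 + 2*Y² (c(Y) = -2 + ((Y² + Y*Y) - 8) = -2 + ((Y² + Y²) - 8) = -2 + (2*Y² - 8) = -2 + (-8 + 2*Y²) = -10 + 2*Y²)
1/(-22710 + (-5*(-132) + c(-4))) = 1/(-22710 + (-5*(-132) + (-10 + 2*(-4)²))) = 1/(-22710 + (660 + (-10 + 2*16))) = 1/(-22710 + (660 + (-10 + 32))) = 1/(-22710 + (660 + 22)) = 1/(-22710 + 682) = 1/(-22028) = -1/22028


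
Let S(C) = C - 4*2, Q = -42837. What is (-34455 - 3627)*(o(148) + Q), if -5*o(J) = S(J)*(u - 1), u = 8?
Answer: 1638782706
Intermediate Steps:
S(C) = -8 + C (S(C) = C - 8 = -8 + C)
o(J) = 56/5 - 7*J/5 (o(J) = -(-8 + J)*(8 - 1)/5 = -(-8 + J)*7/5 = -(-56 + 7*J)/5 = 56/5 - 7*J/5)
(-34455 - 3627)*(o(148) + Q) = (-34455 - 3627)*((56/5 - 7/5*148) - 42837) = -38082*((56/5 - 1036/5) - 42837) = -38082*(-196 - 42837) = -38082*(-43033) = 1638782706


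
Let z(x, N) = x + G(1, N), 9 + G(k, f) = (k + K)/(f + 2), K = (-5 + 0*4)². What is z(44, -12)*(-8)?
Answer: -1296/5 ≈ -259.20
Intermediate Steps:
K = 25 (K = (-5 + 0)² = (-5)² = 25)
G(k, f) = -9 + (25 + k)/(2 + f) (G(k, f) = -9 + (k + 25)/(f + 2) = -9 + (25 + k)/(2 + f))
z(x, N) = x + (8 - 9*N)/(2 + N) (z(x, N) = x + (7 + 1 - 9*N)/(2 + N) = x + (8 - 9*N)/(2 + N))
z(44, -12)*(-8) = ((8 - 9*(-12) + 44*(2 - 12))/(2 - 12))*(-8) = ((8 + 108 + 44*(-10))/(-10))*(-8) = -(8 + 108 - 440)/10*(-8) = -⅒*(-324)*(-8) = (162/5)*(-8) = -1296/5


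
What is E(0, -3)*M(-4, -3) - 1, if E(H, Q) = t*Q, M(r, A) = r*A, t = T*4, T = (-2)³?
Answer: 1151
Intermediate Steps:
T = -8
t = -32 (t = -8*4 = -32)
M(r, A) = A*r
E(H, Q) = -32*Q
E(0, -3)*M(-4, -3) - 1 = (-32*(-3))*(-3*(-4)) - 1 = 96*12 - 1 = 1152 - 1 = 1151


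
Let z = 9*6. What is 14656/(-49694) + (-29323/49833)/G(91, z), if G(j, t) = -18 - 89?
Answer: -5477895341/18926779851 ≈ -0.28943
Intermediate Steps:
z = 54
G(j, t) = -107
14656/(-49694) + (-29323/49833)/G(91, z) = 14656/(-49694) - 29323/49833/(-107) = 14656*(-1/49694) - 29323*1/49833*(-1/107) = -7328/24847 - 4189/7119*(-1/107) = -7328/24847 + 4189/761733 = -5477895341/18926779851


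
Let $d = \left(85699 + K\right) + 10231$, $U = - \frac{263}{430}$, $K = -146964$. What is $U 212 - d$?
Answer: $\frac{10944432}{215} \approx 50904.0$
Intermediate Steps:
$U = - \frac{263}{430}$ ($U = \left(-263\right) \frac{1}{430} = - \frac{263}{430} \approx -0.61163$)
$d = -51034$ ($d = \left(85699 - 146964\right) + 10231 = -61265 + 10231 = -51034$)
$U 212 - d = \left(- \frac{263}{430}\right) 212 - -51034 = - \frac{27878}{215} + 51034 = \frac{10944432}{215}$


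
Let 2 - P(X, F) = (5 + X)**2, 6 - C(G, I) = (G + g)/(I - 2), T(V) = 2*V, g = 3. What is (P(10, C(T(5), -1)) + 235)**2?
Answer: 144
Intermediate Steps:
C(G, I) = 6 - (3 + G)/(-2 + I) (C(G, I) = 6 - (G + 3)/(I - 2) = 6 - (3 + G)/(-2 + I))
P(X, F) = 2 - (5 + X)**2
(P(10, C(T(5), -1)) + 235)**2 = ((2 - (5 + 10)**2) + 235)**2 = ((2 - 1*15**2) + 235)**2 = ((2 - 1*225) + 235)**2 = ((2 - 225) + 235)**2 = (-223 + 235)**2 = 12**2 = 144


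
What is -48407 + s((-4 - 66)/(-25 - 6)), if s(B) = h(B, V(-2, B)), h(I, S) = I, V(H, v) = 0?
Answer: -1500547/31 ≈ -48405.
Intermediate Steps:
s(B) = B
-48407 + s((-4 - 66)/(-25 - 6)) = -48407 + (-4 - 66)/(-25 - 6) = -48407 - 70/(-31) = -48407 - 70*(-1/31) = -48407 + 70/31 = -1500547/31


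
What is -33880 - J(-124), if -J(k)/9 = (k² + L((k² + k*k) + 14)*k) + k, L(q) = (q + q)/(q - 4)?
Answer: 172875108/1709 ≈ 1.0116e+5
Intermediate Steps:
L(q) = 2*q/(-4 + q) (L(q) = (2*q)/(-4 + q) = 2*q/(-4 + q))
J(k) = -9*k - 9*k² - 18*k*(14 + 2*k²)/(10 + 2*k²) (J(k) = -9*((k² + (2*((k² + k*k) + 14)/(-4 + ((k² + k*k) + 14)))*k) + k) = -9*((k² + (2*((k² + k²) + 14)/(-4 + ((k² + k²) + 14)))*k) + k) = -9*((k² + (2*(2*k² + 14)/(-4 + (2*k² + 14)))*k) + k) = -9*((k² + (2*(14 + 2*k²)/(-4 + (14 + 2*k²)))*k) + k) = -9*((k² + (2*(14 + 2*k²)/(10 + 2*k²))*k) + k) = -9*((k² + 2*k*(14 + 2*k²)/(10 + 2*k²)) + k) = -9*(k + k² + 2*k*(14 + 2*k²)/(10 + 2*k²)) = -9*k - 9*k² - 18*k*(14 + 2*k²)/(10 + 2*k²))
-33880 - J(-124) = -33880 - 9*(-124)*(-19 - 1*(-124)³ - 5*(-124) - 3*(-124)²)/(5 + (-124)²) = -33880 - 9*(-124)*(-19 - 1*(-1906624) + 620 - 3*15376)/(5 + 15376) = -33880 - 9*(-124)*(-19 + 1906624 + 620 - 46128)/15381 = -33880 - 9*(-124)*1861097/15381 = -33880 - 1*(-230776028/1709) = -33880 + 230776028/1709 = 172875108/1709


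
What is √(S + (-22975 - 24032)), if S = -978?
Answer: I*√47985 ≈ 219.05*I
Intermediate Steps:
√(S + (-22975 - 24032)) = √(-978 + (-22975 - 24032)) = √(-978 - 47007) = √(-47985) = I*√47985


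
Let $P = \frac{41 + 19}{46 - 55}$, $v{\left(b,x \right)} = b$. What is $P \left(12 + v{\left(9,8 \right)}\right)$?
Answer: $-140$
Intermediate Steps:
$P = - \frac{20}{3}$ ($P = \frac{60}{-9} = 60 \left(- \frac{1}{9}\right) = - \frac{20}{3} \approx -6.6667$)
$P \left(12 + v{\left(9,8 \right)}\right) = - \frac{20 \left(12 + 9\right)}{3} = \left(- \frac{20}{3}\right) 21 = -140$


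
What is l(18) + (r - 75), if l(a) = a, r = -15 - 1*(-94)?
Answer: 22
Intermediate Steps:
r = 79 (r = -15 + 94 = 79)
l(18) + (r - 75) = 18 + (79 - 75) = 18 + 4 = 22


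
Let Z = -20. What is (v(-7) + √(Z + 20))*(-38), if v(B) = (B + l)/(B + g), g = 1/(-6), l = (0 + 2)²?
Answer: -684/43 ≈ -15.907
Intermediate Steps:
l = 4 (l = 2² = 4)
g = -⅙ ≈ -0.16667
v(B) = (4 + B)/(-⅙ + B) (v(B) = (B + 4)/(B - ⅙) = (4 + B)/(-⅙ + B))
(v(-7) + √(Z + 20))*(-38) = (6*(4 - 7)/(-1 + 6*(-7)) + √(-20 + 20))*(-38) = (6*(-3)/(-1 - 42) + √0)*(-38) = (6*(-3)/(-43) + 0)*(-38) = (6*(-1/43)*(-3) + 0)*(-38) = (18/43 + 0)*(-38) = (18/43)*(-38) = -684/43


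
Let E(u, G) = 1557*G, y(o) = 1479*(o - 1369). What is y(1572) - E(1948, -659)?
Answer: 1326300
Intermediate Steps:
y(o) = -2024751 + 1479*o (y(o) = 1479*(-1369 + o) = -2024751 + 1479*o)
y(1572) - E(1948, -659) = (-2024751 + 1479*1572) - 1557*(-659) = (-2024751 + 2324988) - 1*(-1026063) = 300237 + 1026063 = 1326300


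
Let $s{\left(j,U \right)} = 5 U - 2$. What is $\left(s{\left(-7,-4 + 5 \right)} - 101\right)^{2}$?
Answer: $9604$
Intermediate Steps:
$s{\left(j,U \right)} = -2 + 5 U$
$\left(s{\left(-7,-4 + 5 \right)} - 101\right)^{2} = \left(\left(-2 + 5 \left(-4 + 5\right)\right) - 101\right)^{2} = \left(\left(-2 + 5 \cdot 1\right) - 101\right)^{2} = \left(\left(-2 + 5\right) - 101\right)^{2} = \left(3 - 101\right)^{2} = \left(-98\right)^{2} = 9604$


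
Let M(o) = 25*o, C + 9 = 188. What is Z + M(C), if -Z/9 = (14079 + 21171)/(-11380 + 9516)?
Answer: 4329325/932 ≈ 4645.2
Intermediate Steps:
C = 179 (C = -9 + 188 = 179)
Z = 158625/932 (Z = -9*(14079 + 21171)/(-11380 + 9516) = -317250/(-1864) = -317250*(-1)/1864 = -9*(-17625/932) = 158625/932 ≈ 170.20)
Z + M(C) = 158625/932 + 25*179 = 158625/932 + 4475 = 4329325/932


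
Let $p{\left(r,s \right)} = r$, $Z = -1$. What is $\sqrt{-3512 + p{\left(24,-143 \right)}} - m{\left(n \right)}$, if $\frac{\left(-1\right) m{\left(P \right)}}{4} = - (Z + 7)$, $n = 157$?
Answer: $-24 + 4 i \sqrt{218} \approx -24.0 + 59.059 i$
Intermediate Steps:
$m{\left(P \right)} = 24$ ($m{\left(P \right)} = - 4 \left(- (-1 + 7)\right) = - 4 \left(\left(-1\right) 6\right) = \left(-4\right) \left(-6\right) = 24$)
$\sqrt{-3512 + p{\left(24,-143 \right)}} - m{\left(n \right)} = \sqrt{-3512 + 24} - 24 = \sqrt{-3488} - 24 = 4 i \sqrt{218} - 24 = -24 + 4 i \sqrt{218}$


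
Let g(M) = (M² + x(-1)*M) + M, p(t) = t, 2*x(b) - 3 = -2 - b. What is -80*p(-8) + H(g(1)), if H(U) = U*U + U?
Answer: 652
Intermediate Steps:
x(b) = ½ - b/2 (x(b) = 3/2 + (-2 - b)/2 = 3/2 + (-1 - b/2) = ½ - b/2)
g(M) = M² + 2*M (g(M) = (M² + (½ - ½*(-1))*M) + M = (M² + (½ + ½)*M) + M = (M² + 1*M) + M = (M² + M) + M = (M + M²) + M = M² + 2*M)
H(U) = U + U² (H(U) = U² + U = U + U²)
-80*p(-8) + H(g(1)) = -80*(-8) + (1*(2 + 1))*(1 + 1*(2 + 1)) = 640 + (1*3)*(1 + 1*3) = 640 + 3*(1 + 3) = 640 + 3*4 = 640 + 12 = 652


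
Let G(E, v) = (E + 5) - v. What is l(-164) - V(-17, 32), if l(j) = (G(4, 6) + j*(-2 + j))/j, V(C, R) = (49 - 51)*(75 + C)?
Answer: -8203/164 ≈ -50.018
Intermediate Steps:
G(E, v) = 5 + E - v (G(E, v) = (5 + E) - v = 5 + E - v)
V(C, R) = -150 - 2*C (V(C, R) = -2*(75 + C) = -150 - 2*C)
l(j) = (3 + j*(-2 + j))/j (l(j) = ((5 + 4 - 1*6) + j*(-2 + j))/j = ((5 + 4 - 6) + j*(-2 + j))/j = (3 + j*(-2 + j))/j)
l(-164) - V(-17, 32) = (-2 - 164 + 3/(-164)) - (-150 - 2*(-17)) = (-2 - 164 + 3*(-1/164)) - (-150 + 34) = (-2 - 164 - 3/164) - 1*(-116) = -27227/164 + 116 = -8203/164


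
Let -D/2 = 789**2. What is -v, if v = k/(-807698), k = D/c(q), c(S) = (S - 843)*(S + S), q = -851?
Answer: -622521/1164372590612 ≈ -5.3464e-7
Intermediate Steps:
c(S) = 2*S*(-843 + S) (c(S) = (-843 + S)*(2*S) = 2*S*(-843 + S))
D = -1245042 (D = -2*789**2 = -2*622521 = -1245042)
k = -622521/1441594 (k = -1245042*(-1/(1702*(-843 - 851))) = -1245042/(2*(-851)*(-1694)) = -1245042/2883188 = -1245042*1/2883188 = -622521/1441594 ≈ -0.43183)
v = 622521/1164372590612 (v = -622521/1441594/(-807698) = -622521/1441594*(-1/807698) = 622521/1164372590612 ≈ 5.3464e-7)
-v = -1*622521/1164372590612 = -622521/1164372590612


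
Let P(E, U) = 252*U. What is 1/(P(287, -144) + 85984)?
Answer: 1/49696 ≈ 2.0122e-5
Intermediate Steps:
1/(P(287, -144) + 85984) = 1/(252*(-144) + 85984) = 1/(-36288 + 85984) = 1/49696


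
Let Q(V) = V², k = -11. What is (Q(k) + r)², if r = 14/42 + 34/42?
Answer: 731025/49 ≈ 14919.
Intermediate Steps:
r = 8/7 (r = 14*(1/42) + 34*(1/42) = ⅓ + 17/21 = 8/7 ≈ 1.1429)
(Q(k) + r)² = ((-11)² + 8/7)² = (121 + 8/7)² = (855/7)² = 731025/49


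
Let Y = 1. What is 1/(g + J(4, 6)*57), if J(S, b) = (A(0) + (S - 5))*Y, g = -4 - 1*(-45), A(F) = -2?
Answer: -1/130 ≈ -0.0076923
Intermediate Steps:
g = 41 (g = -4 + 45 = 41)
J(S, b) = -7 + S (J(S, b) = (-2 + (S - 5))*1 = (-2 + (-5 + S))*1 = (-7 + S)*1 = -7 + S)
1/(g + J(4, 6)*57) = 1/(41 + (-7 + 4)*57) = 1/(41 - 3*57) = 1/(41 - 171) = 1/(-130) = -1/130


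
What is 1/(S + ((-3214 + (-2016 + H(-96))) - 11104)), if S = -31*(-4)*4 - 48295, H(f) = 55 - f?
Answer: -1/63982 ≈ -1.5629e-5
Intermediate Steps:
S = -47799 (S = 124*4 - 48295 = 496 - 48295 = -47799)
1/(S + ((-3214 + (-2016 + H(-96))) - 11104)) = 1/(-47799 + ((-3214 + (-2016 + (55 - 1*(-96)))) - 11104)) = 1/(-47799 + ((-3214 + (-2016 + (55 + 96))) - 11104)) = 1/(-47799 + ((-3214 + (-2016 + 151)) - 11104)) = 1/(-47799 + ((-3214 - 1865) - 11104)) = 1/(-47799 + (-5079 - 11104)) = 1/(-47799 - 16183) = 1/(-63982) = -1/63982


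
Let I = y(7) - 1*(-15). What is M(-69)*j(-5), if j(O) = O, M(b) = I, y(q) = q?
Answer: -110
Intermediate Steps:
I = 22 (I = 7 - 1*(-15) = 7 + 15 = 22)
M(b) = 22
M(-69)*j(-5) = 22*(-5) = -110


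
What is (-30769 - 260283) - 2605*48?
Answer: -416092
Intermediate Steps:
(-30769 - 260283) - 2605*48 = -291052 - 125040 = -416092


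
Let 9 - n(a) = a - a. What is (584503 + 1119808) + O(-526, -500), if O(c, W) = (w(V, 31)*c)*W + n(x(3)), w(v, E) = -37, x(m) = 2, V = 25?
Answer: -8026680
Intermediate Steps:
n(a) = 9 (n(a) = 9 - (a - a) = 9 - 1*0 = 9 + 0 = 9)
O(c, W) = 9 - 37*W*c (O(c, W) = (-37*c)*W + 9 = -37*W*c + 9 = 9 - 37*W*c)
(584503 + 1119808) + O(-526, -500) = (584503 + 1119808) + (9 - 37*(-500)*(-526)) = 1704311 + (9 - 9731000) = 1704311 - 9730991 = -8026680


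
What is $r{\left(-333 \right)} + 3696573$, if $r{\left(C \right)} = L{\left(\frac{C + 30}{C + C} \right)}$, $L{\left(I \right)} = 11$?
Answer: $3696584$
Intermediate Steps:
$r{\left(C \right)} = 11$
$r{\left(-333 \right)} + 3696573 = 11 + 3696573 = 3696584$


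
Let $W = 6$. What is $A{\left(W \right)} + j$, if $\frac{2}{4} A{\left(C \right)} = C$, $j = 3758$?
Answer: $3770$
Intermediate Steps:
$A{\left(C \right)} = 2 C$
$A{\left(W \right)} + j = 2 \cdot 6 + 3758 = 12 + 3758 = 3770$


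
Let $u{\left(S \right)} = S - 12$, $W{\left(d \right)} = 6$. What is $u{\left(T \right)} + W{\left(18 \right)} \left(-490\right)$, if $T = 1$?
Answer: $-2951$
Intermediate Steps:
$u{\left(S \right)} = -12 + S$ ($u{\left(S \right)} = S - 12 = -12 + S$)
$u{\left(T \right)} + W{\left(18 \right)} \left(-490\right) = \left(-12 + 1\right) + 6 \left(-490\right) = -11 - 2940 = -2951$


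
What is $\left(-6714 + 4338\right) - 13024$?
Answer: $-15400$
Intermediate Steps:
$\left(-6714 + 4338\right) - 13024 = -2376 - 13024 = -15400$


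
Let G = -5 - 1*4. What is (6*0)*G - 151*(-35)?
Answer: 5285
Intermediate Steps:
G = -9 (G = -5 - 4 = -9)
(6*0)*G - 151*(-35) = (6*0)*(-9) - 151*(-35) = 0*(-9) + 5285 = 0 + 5285 = 5285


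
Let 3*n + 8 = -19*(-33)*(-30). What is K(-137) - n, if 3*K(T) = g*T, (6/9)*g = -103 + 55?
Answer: 28682/3 ≈ 9560.7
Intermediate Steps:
g = -72 (g = 3*(-103 + 55)/2 = (3/2)*(-48) = -72)
K(T) = -24*T (K(T) = (-72*T)/3 = -24*T)
n = -18818/3 (n = -8/3 + (-19*(-33)*(-30))/3 = -8/3 + (627*(-30))/3 = -8/3 + (⅓)*(-18810) = -8/3 - 6270 = -18818/3 ≈ -6272.7)
K(-137) - n = -24*(-137) - 1*(-18818/3) = 3288 + 18818/3 = 28682/3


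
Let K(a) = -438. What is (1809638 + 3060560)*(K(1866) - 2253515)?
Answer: -10977197392694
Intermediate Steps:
(1809638 + 3060560)*(K(1866) - 2253515) = (1809638 + 3060560)*(-438 - 2253515) = 4870198*(-2253953) = -10977197392694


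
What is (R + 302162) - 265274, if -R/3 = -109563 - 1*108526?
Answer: 691155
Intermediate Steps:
R = 654267 (R = -3*(-109563 - 1*108526) = -3*(-109563 - 108526) = -3*(-218089) = 654267)
(R + 302162) - 265274 = (654267 + 302162) - 265274 = 956429 - 265274 = 691155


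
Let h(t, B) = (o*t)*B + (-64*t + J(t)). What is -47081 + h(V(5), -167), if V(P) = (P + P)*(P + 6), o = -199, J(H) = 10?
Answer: 3601519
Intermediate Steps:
V(P) = 2*P*(6 + P) (V(P) = (2*P)*(6 + P) = 2*P*(6 + P))
h(t, B) = 10 - 64*t - 199*B*t (h(t, B) = (-199*t)*B + (-64*t + 10) = -199*B*t + (10 - 64*t) = 10 - 64*t - 199*B*t)
-47081 + h(V(5), -167) = -47081 + (10 - 128*5*(6 + 5) - 199*(-167)*2*5*(6 + 5)) = -47081 + (10 - 128*5*11 - 199*(-167)*2*5*11) = -47081 + (10 - 64*110 - 199*(-167)*110) = -47081 + (10 - 7040 + 3655630) = -47081 + 3648600 = 3601519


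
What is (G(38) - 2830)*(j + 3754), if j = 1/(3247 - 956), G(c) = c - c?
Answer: -24339174450/2291 ≈ -1.0624e+7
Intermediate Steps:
G(c) = 0
j = 1/2291 ≈ 0.00043649
(G(38) - 2830)*(j + 3754) = (0 - 2830)*(1/2291 + 3754) = -2830*8600415/2291 = -24339174450/2291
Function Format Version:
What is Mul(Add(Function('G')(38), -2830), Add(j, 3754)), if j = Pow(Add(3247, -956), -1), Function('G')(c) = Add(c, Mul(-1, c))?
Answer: Rational(-24339174450, 2291) ≈ -1.0624e+7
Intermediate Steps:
Function('G')(c) = 0
j = Rational(1, 2291) (j = Pow(2291, -1) = Rational(1, 2291) ≈ 0.00043649)
Mul(Add(Function('G')(38), -2830), Add(j, 3754)) = Mul(Add(0, -2830), Add(Rational(1, 2291), 3754)) = Mul(-2830, Rational(8600415, 2291)) = Rational(-24339174450, 2291)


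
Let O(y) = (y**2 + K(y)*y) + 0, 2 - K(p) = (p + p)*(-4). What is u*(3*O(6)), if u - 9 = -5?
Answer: 4032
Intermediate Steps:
u = 4 (u = 9 - 5 = 4)
K(p) = 2 + 8*p (K(p) = 2 - (p + p)*(-4) = 2 - 2*p*(-4) = 2 - (-8)*p = 2 + 8*p)
O(y) = y**2 + y*(2 + 8*y) (O(y) = (y**2 + (2 + 8*y)*y) + 0 = (y**2 + y*(2 + 8*y)) + 0 = y**2 + y*(2 + 8*y))
u*(3*O(6)) = 4*(3*(6*(2 + 9*6))) = 4*(3*(6*(2 + 54))) = 4*(3*(6*56)) = 4*(3*336) = 4*1008 = 4032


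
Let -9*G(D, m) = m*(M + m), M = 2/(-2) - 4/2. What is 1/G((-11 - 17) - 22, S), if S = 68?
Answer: -9/4420 ≈ -0.0020362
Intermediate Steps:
M = -3 (M = 2*(-½) - 4*½ = -1 - 2 = -3)
G(D, m) = -m*(-3 + m)/9
1/G((-11 - 17) - 22, S) = 1/((⅑)*68*(3 - 1*68)) = 1/((⅑)*68*(3 - 68)) = 1/((⅑)*68*(-65)) = 1/(-4420/9) = -9/4420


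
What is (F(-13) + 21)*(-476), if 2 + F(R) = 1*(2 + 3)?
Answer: -11424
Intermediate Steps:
F(R) = 3 (F(R) = -2 + 1*(2 + 3) = -2 + 1*5 = -2 + 5 = 3)
(F(-13) + 21)*(-476) = (3 + 21)*(-476) = 24*(-476) = -11424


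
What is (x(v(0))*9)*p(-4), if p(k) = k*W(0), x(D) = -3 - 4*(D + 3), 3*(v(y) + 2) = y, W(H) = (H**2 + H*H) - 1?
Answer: -252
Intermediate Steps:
W(H) = -1 + 2*H**2 (W(H) = (H**2 + H**2) - 1 = 2*H**2 - 1 = -1 + 2*H**2)
v(y) = -2 + y/3
x(D) = -15 - 4*D (x(D) = -3 - 4*(3 + D) = -3 - (12 + 4*D) = -3 + (-12 - 4*D) = -15 - 4*D)
p(k) = -k (p(k) = k*(-1 + 2*0**2) = k*(-1 + 2*0) = k*(-1 + 0) = k*(-1) = -k)
(x(v(0))*9)*p(-4) = ((-15 - 4*(-2 + (1/3)*0))*9)*(-1*(-4)) = ((-15 - 4*(-2 + 0))*9)*4 = ((-15 - 4*(-2))*9)*4 = ((-15 + 8)*9)*4 = -7*9*4 = -63*4 = -252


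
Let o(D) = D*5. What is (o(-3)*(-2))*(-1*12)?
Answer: -360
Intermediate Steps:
o(D) = 5*D
(o(-3)*(-2))*(-1*12) = ((5*(-3))*(-2))*(-1*12) = -15*(-2)*(-12) = 30*(-12) = -360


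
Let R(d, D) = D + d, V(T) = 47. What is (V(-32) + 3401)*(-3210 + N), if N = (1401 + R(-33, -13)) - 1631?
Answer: -12019728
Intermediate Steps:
N = -276 (N = (1401 + (-13 - 33)) - 1631 = (1401 - 46) - 1631 = 1355 - 1631 = -276)
(V(-32) + 3401)*(-3210 + N) = (47 + 3401)*(-3210 - 276) = 3448*(-3486) = -12019728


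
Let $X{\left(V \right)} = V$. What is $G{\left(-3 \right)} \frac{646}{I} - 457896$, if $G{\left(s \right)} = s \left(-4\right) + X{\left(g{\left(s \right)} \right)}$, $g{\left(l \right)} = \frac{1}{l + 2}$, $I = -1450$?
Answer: $- \frac{331978153}{725} \approx -4.579 \cdot 10^{5}$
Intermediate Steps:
$g{\left(l \right)} = \frac{1}{2 + l}$
$G{\left(s \right)} = \frac{1}{2 + s} - 4 s$ ($G{\left(s \right)} = s \left(-4\right) + \frac{1}{2 + s} = - 4 s + \frac{1}{2 + s} = \frac{1}{2 + s} - 4 s$)
$G{\left(-3 \right)} \frac{646}{I} - 457896 = \frac{1 - - 12 \left(2 - 3\right)}{2 - 3} \frac{646}{-1450} - 457896 = \frac{1 - \left(-12\right) \left(-1\right)}{-1} \cdot 646 \left(- \frac{1}{1450}\right) - 457896 = - (1 - 12) \left(- \frac{323}{725}\right) - 457896 = \left(-1\right) \left(-11\right) \left(- \frac{323}{725}\right) - 457896 = 11 \left(- \frac{323}{725}\right) - 457896 = - \frac{3553}{725} - 457896 = - \frac{331978153}{725}$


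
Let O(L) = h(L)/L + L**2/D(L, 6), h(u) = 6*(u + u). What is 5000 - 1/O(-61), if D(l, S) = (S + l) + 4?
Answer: 15545051/3109 ≈ 5000.0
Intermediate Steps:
h(u) = 12*u (h(u) = 6*(2*u) = 12*u)
D(l, S) = 4 + S + l
O(L) = 12 + L**2/(10 + L) (O(L) = (12*L)/L + L**2/(4 + 6 + L) = 12 + L**2/(10 + L))
5000 - 1/O(-61) = 5000 - 1/((120 + (-61)**2 + 12*(-61))/(10 - 61)) = 5000 - 1/((120 + 3721 - 732)/(-51)) = 5000 - 1/((-1/51*3109)) = 5000 - 1/(-3109/51) = 5000 - 1*(-51/3109) = 5000 + 51/3109 = 15545051/3109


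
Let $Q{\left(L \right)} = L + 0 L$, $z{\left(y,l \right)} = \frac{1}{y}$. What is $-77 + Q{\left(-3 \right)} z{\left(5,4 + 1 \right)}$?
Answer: $- \frac{388}{5} \approx -77.6$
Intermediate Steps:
$Q{\left(L \right)} = L$ ($Q{\left(L \right)} = L + 0 = L$)
$-77 + Q{\left(-3 \right)} z{\left(5,4 + 1 \right)} = -77 - \frac{3}{5} = - \frac{388}{5}$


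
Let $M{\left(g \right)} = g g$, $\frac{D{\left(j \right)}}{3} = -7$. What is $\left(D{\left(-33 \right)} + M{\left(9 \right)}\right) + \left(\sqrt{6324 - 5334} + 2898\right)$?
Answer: $2958 + 3 \sqrt{110} \approx 2989.5$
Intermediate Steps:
$D{\left(j \right)} = -21$ ($D{\left(j \right)} = 3 \left(-7\right) = -21$)
$M{\left(g \right)} = g^{2}$
$\left(D{\left(-33 \right)} + M{\left(9 \right)}\right) + \left(\sqrt{6324 - 5334} + 2898\right) = \left(-21 + 9^{2}\right) + \left(\sqrt{6324 - 5334} + 2898\right) = \left(-21 + 81\right) + \left(\sqrt{990} + 2898\right) = 60 + \left(3 \sqrt{110} + 2898\right) = 60 + \left(2898 + 3 \sqrt{110}\right) = 2958 + 3 \sqrt{110}$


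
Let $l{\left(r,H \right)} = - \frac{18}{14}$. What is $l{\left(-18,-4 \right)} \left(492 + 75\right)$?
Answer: $-729$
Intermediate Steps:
$l{\left(r,H \right)} = - \frac{9}{7}$ ($l{\left(r,H \right)} = \left(-18\right) \frac{1}{14} = - \frac{9}{7}$)
$l{\left(-18,-4 \right)} \left(492 + 75\right) = - \frac{9 \left(492 + 75\right)}{7} = \left(- \frac{9}{7}\right) 567 = -729$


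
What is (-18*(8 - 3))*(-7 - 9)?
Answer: 1440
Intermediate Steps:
(-18*(8 - 3))*(-7 - 9) = -18*5*(-16) = -90*(-16) = 1440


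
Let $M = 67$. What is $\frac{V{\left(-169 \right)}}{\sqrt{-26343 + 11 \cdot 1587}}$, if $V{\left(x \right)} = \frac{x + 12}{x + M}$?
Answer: $- \frac{157 i \sqrt{8886}}{906372} \approx - 0.016329 i$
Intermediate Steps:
$V{\left(x \right)} = \frac{12 + x}{67 + x}$ ($V{\left(x \right)} = \frac{x + 12}{x + 67} = \frac{12 + x}{67 + x}$)
$\frac{V{\left(-169 \right)}}{\sqrt{-26343 + 11 \cdot 1587}} = \frac{\frac{1}{67 - 169} \left(12 - 169\right)}{\sqrt{-26343 + 11 \cdot 1587}} = \frac{\frac{1}{-102} \left(-157\right)}{\sqrt{-26343 + 17457}} = \frac{\left(- \frac{1}{102}\right) \left(-157\right)}{\sqrt{-8886}} = \frac{157}{102 i \sqrt{8886}} = \frac{157 \left(- \frac{i \sqrt{8886}}{8886}\right)}{102} = - \frac{157 i \sqrt{8886}}{906372}$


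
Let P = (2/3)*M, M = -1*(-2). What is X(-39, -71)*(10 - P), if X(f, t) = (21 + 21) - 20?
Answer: 572/3 ≈ 190.67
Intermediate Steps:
M = 2
X(f, t) = 22 (X(f, t) = 42 - 20 = 22)
P = 4/3 (P = (2/3)*2 = (2*(⅓))*2 = (⅔)*2 = 4/3 ≈ 1.3333)
X(-39, -71)*(10 - P) = 22*(10 - 1*4/3) = 22*(10 - 4/3) = 22*(26/3) = 572/3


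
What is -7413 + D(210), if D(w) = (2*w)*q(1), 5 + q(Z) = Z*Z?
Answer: -9093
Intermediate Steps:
q(Z) = -5 + Z² (q(Z) = -5 + Z*Z = -5 + Z²)
D(w) = -8*w (D(w) = (2*w)*(-5 + 1²) = (2*w)*(-5 + 1) = (2*w)*(-4) = -8*w)
-7413 + D(210) = -7413 - 8*210 = -7413 - 1680 = -9093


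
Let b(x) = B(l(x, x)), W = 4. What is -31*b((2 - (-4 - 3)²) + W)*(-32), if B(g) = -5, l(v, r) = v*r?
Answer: -4960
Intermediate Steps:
l(v, r) = r*v
b(x) = -5
-31*b((2 - (-4 - 3)²) + W)*(-32) = -31*(-5)*(-32) = 155*(-32) = -4960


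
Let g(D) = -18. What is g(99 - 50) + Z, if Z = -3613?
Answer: -3631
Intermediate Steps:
g(99 - 50) + Z = -18 - 3613 = -3631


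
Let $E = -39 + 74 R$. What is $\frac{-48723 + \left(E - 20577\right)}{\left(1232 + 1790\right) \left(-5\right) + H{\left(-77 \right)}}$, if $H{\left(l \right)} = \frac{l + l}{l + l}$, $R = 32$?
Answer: $\frac{66971}{15109} \approx 4.4325$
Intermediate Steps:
$E = 2329$ ($E = -39 + 74 \cdot 32 = -39 + 2368 = 2329$)
$H{\left(l \right)} = 1$ ($H{\left(l \right)} = \frac{2 l}{2 l} = 2 l \frac{1}{2 l} = 1$)
$\frac{-48723 + \left(E - 20577\right)}{\left(1232 + 1790\right) \left(-5\right) + H{\left(-77 \right)}} = \frac{-48723 + \left(2329 - 20577\right)}{\left(1232 + 1790\right) \left(-5\right) + 1} = \frac{-48723 + \left(2329 - 20577\right)}{3022 \left(-5\right) + 1} = \frac{-48723 - 18248}{-15110 + 1} = - \frac{66971}{-15109} = \left(-66971\right) \left(- \frac{1}{15109}\right) = \frac{66971}{15109}$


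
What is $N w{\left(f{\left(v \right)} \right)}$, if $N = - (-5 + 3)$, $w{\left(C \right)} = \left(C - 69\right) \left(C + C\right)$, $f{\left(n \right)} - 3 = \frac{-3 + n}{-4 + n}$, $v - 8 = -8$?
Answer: $- \frac{3915}{4} \approx -978.75$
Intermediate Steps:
$v = 0$ ($v = 8 - 8 = 0$)
$f{\left(n \right)} = 3 + \frac{-3 + n}{-4 + n}$
$w{\left(C \right)} = 2 C \left(-69 + C\right)$ ($w{\left(C \right)} = \left(-69 + C\right) 2 C = 2 C \left(-69 + C\right)$)
$N = 2$ ($N = \left(-1\right) \left(-2\right) = 2$)
$N w{\left(f{\left(v \right)} \right)} = 2 \cdot 2 \frac{-15 + 4 \cdot 0}{-4 + 0} \left(-69 + \frac{-15 + 4 \cdot 0}{-4 + 0}\right) = 2 \cdot 2 \frac{-15 + 0}{-4} \left(-69 + \frac{-15 + 0}{-4}\right) = 2 \cdot 2 \left(\left(- \frac{1}{4}\right) \left(-15\right)\right) \left(-69 - - \frac{15}{4}\right) = 2 \cdot 2 \cdot \frac{15}{4} \left(-69 + \frac{15}{4}\right) = 2 \cdot 2 \cdot \frac{15}{4} \left(- \frac{261}{4}\right) = 2 \left(- \frac{3915}{8}\right) = - \frac{3915}{4}$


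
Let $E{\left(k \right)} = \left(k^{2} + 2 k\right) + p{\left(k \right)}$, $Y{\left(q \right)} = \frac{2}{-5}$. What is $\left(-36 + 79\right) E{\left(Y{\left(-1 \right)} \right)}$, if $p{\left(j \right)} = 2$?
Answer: $\frac{1462}{25} \approx 58.48$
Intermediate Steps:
$Y{\left(q \right)} = - \frac{2}{5}$ ($Y{\left(q \right)} = 2 \left(- \frac{1}{5}\right) = - \frac{2}{5}$)
$E{\left(k \right)} = 2 + k^{2} + 2 k$ ($E{\left(k \right)} = \left(k^{2} + 2 k\right) + 2 = 2 + k^{2} + 2 k$)
$\left(-36 + 79\right) E{\left(Y{\left(-1 \right)} \right)} = \left(-36 + 79\right) \left(2 + \left(- \frac{2}{5}\right)^{2} + 2 \left(- \frac{2}{5}\right)\right) = 43 \left(2 + \frac{4}{25} - \frac{4}{5}\right) = 43 \cdot \frac{34}{25} = \frac{1462}{25}$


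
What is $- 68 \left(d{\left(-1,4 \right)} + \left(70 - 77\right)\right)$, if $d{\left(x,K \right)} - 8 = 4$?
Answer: $-340$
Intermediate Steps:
$d{\left(x,K \right)} = 12$ ($d{\left(x,K \right)} = 8 + 4 = 12$)
$- 68 \left(d{\left(-1,4 \right)} + \left(70 - 77\right)\right) = - 68 \left(12 + \left(70 - 77\right)\right) = - 68 \left(12 - 7\right) = \left(-68\right) 5 = -340$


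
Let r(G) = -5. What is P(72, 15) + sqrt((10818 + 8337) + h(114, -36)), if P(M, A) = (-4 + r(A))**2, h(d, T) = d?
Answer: 81 + 3*sqrt(2141) ≈ 219.81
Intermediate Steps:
P(M, A) = 81 (P(M, A) = (-4 - 5)**2 = (-9)**2 = 81)
P(72, 15) + sqrt((10818 + 8337) + h(114, -36)) = 81 + sqrt((10818 + 8337) + 114) = 81 + sqrt(19155 + 114) = 81 + sqrt(19269) = 81 + 3*sqrt(2141)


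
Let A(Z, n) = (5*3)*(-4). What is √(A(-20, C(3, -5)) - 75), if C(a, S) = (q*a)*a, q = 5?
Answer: 3*I*√15 ≈ 11.619*I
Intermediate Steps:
C(a, S) = 5*a² (C(a, S) = (5*a)*a = 5*a²)
A(Z, n) = -60 (A(Z, n) = 15*(-4) = -60)
√(A(-20, C(3, -5)) - 75) = √(-60 - 75) = √(-135) = 3*I*√15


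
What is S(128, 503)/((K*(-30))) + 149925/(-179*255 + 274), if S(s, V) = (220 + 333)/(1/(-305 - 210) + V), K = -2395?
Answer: -558087573042211/168891836105880 ≈ -3.3044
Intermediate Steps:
S(s, V) = 553/(-1/515 + V) (S(s, V) = 553/(1/(-515) + V) = 553/(-1/515 + V))
S(128, 503)/((K*(-30))) + 149925/(-179*255 + 274) = (284795/(-1 + 515*503))/((-2395*(-30))) + 149925/(-179*255 + 274) = (284795/(-1 + 259045))/71850 + 149925/(-45645 + 274) = (284795/259044)*(1/71850) + 149925/(-45371) = (284795*(1/259044))*(1/71850) + 149925*(-1/45371) = (284795/259044)*(1/71850) - 149925/45371 = 56959/3722462280 - 149925/45371 = -558087573042211/168891836105880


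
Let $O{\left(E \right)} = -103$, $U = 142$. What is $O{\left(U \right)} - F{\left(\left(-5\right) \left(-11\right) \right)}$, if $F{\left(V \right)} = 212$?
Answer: $-315$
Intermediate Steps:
$O{\left(U \right)} - F{\left(\left(-5\right) \left(-11\right) \right)} = -103 - 212 = -315$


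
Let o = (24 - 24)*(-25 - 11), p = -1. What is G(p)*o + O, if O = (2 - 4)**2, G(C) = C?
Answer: 4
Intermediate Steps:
O = 4 (O = (-2)**2 = 4)
o = 0 (o = 0*(-36) = 0)
G(p)*o + O = -1*0 + 4 = 0 + 4 = 4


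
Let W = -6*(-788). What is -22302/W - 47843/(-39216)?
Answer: -27016397/7725552 ≈ -3.4970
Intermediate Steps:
W = 4728
-22302/W - 47843/(-39216) = -22302/4728 - 47843/(-39216) = -22302*1/4728 - 47843*(-1/39216) = -3717/788 + 47843/39216 = -27016397/7725552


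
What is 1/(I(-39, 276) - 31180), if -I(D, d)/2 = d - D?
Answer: -1/31810 ≈ -3.1437e-5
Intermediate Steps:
I(D, d) = -2*d + 2*D (I(D, d) = -2*(d - D) = -2*d + 2*D)
1/(I(-39, 276) - 31180) = 1/((-2*276 + 2*(-39)) - 31180) = 1/((-552 - 78) - 31180) = 1/(-630 - 31180) = 1/(-31810) = -1/31810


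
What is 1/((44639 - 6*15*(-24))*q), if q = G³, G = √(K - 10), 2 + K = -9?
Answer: I*√21/20638359 ≈ 2.2204e-7*I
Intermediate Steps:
K = -11 (K = -2 - 9 = -11)
G = I*√21 (G = √(-11 - 10) = √(-21) = I*√21 ≈ 4.5826*I)
q = -21*I*√21 (q = (I*√21)³ = -21*I*√21 ≈ -96.234*I)
1/((44639 - 6*15*(-24))*q) = 1/((44639 - 6*15*(-24))*((-21*I*√21))) = (I*√21/441)/(44639 - 90*(-24)) = (I*√21/441)/(44639 + 2160) = (I*√21/441)/46799 = I*√21/20638359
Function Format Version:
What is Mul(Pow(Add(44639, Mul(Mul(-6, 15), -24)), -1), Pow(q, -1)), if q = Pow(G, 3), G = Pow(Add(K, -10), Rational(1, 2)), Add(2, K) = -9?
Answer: Mul(Rational(1, 20638359), I, Pow(21, Rational(1, 2))) ≈ Mul(2.2204e-7, I)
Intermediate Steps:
K = -11 (K = Add(-2, -9) = -11)
G = Mul(I, Pow(21, Rational(1, 2))) (G = Pow(Add(-11, -10), Rational(1, 2)) = Pow(-21, Rational(1, 2)) = Mul(I, Pow(21, Rational(1, 2))) ≈ Mul(4.5826, I))
q = Mul(-21, I, Pow(21, Rational(1, 2))) (q = Pow(Mul(I, Pow(21, Rational(1, 2))), 3) = Mul(-21, I, Pow(21, Rational(1, 2))) ≈ Mul(-96.234, I))
Mul(Pow(Add(44639, Mul(Mul(-6, 15), -24)), -1), Pow(q, -1)) = Mul(Pow(Add(44639, Mul(Mul(-6, 15), -24)), -1), Pow(Mul(-21, I, Pow(21, Rational(1, 2))), -1)) = Mul(Pow(Add(44639, Mul(-90, -24)), -1), Mul(Rational(1, 441), I, Pow(21, Rational(1, 2)))) = Mul(Pow(Add(44639, 2160), -1), Mul(Rational(1, 441), I, Pow(21, Rational(1, 2)))) = Mul(Pow(46799, -1), Mul(Rational(1, 441), I, Pow(21, Rational(1, 2)))) = Mul(Rational(1, 46799), Mul(Rational(1, 441), I, Pow(21, Rational(1, 2)))) = Mul(Rational(1, 20638359), I, Pow(21, Rational(1, 2)))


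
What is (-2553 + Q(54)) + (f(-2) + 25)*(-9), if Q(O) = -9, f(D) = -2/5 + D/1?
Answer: -13827/5 ≈ -2765.4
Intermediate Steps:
f(D) = -⅖ + D (f(D) = -2*⅕ + D*1 = -⅖ + D)
(-2553 + Q(54)) + (f(-2) + 25)*(-9) = (-2553 - 9) + ((-⅖ - 2) + 25)*(-9) = -2562 + (-12/5 + 25)*(-9) = -2562 + (113/5)*(-9) = -2562 - 1017/5 = -13827/5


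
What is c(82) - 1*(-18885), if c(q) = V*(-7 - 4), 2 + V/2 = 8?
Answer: 18753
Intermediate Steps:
V = 12 (V = -4 + 2*8 = -4 + 16 = 12)
c(q) = -132 (c(q) = 12*(-7 - 4) = 12*(-11) = -132)
c(82) - 1*(-18885) = -132 - 1*(-18885) = -132 + 18885 = 18753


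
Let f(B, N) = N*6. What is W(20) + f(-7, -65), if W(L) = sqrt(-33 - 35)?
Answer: -390 + 2*I*sqrt(17) ≈ -390.0 + 8.2462*I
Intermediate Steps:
f(B, N) = 6*N
W(L) = 2*I*sqrt(17) (W(L) = sqrt(-68) = 2*I*sqrt(17))
W(20) + f(-7, -65) = 2*I*sqrt(17) + 6*(-65) = 2*I*sqrt(17) - 390 = -390 + 2*I*sqrt(17)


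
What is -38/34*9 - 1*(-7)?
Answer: -52/17 ≈ -3.0588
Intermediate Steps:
-38/34*9 - 1*(-7) = -38*1/34*9 + 7 = -19/17*9 + 7 = -171/17 + 7 = -52/17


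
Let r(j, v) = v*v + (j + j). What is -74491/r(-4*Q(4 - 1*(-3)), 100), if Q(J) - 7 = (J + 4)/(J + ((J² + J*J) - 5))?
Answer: -1862275/248578 ≈ -7.4917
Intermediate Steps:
Q(J) = 7 + (4 + J)/(-5 + J + 2*J²) (Q(J) = 7 + (J + 4)/(J + ((J² + J*J) - 5)) = 7 + (4 + J)/(J + ((J² + J²) - 5)) = 7 + (4 + J)/(J + (2*J² - 5)) = 7 + (4 + J)/(J + (-5 + 2*J²)) = 7 + (4 + J)/(-5 + J + 2*J²))
r(j, v) = v² + 2*j
-74491/r(-4*Q(4 - 1*(-3)), 100) = -74491/(100² + 2*(-4*(-31 + 8*(4 - 1*(-3)) + 14*(4 - 1*(-3))²)/(-5 + (4 - 1*(-3)) + 2*(4 - 1*(-3))²))) = -74491/(10000 + 2*(-4*(-31 + 8*(4 + 3) + 14*(4 + 3)²)/(-5 + (4 + 3) + 2*(4 + 3)²))) = -74491/(10000 + 2*(-4*(-31 + 8*7 + 14*7²)/(-5 + 7 + 2*7²))) = -74491/(10000 + 2*(-4*(-31 + 56 + 14*49)/(-5 + 7 + 2*49))) = -74491/(10000 + 2*(-4*(-31 + 56 + 686)/(-5 + 7 + 98))) = -74491/(10000 + 2*(-4*711/100)) = -74491/(10000 + 2*(-711/25)) = -74491/(10000 - 1422/25) = -74491/248578/25 = -74491*25/248578 = -1862275/248578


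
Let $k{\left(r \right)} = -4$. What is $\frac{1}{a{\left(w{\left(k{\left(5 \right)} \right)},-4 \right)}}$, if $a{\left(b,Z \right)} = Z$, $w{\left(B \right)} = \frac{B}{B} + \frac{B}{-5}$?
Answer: $- \frac{1}{4} \approx -0.25$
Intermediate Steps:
$w{\left(B \right)} = 1 - \frac{B}{5}$ ($w{\left(B \right)} = 1 + B \left(- \frac{1}{5}\right) = 1 - \frac{B}{5}$)
$\frac{1}{a{\left(w{\left(k{\left(5 \right)} \right)},-4 \right)}} = \frac{1}{-4} = - \frac{1}{4}$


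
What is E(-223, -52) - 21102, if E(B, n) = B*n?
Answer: -9506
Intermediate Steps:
E(-223, -52) - 21102 = -223*(-52) - 21102 = 11596 - 21102 = -9506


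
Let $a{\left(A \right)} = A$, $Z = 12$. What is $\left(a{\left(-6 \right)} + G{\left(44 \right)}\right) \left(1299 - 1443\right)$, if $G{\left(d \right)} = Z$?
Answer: $-864$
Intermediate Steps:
$G{\left(d \right)} = 12$
$\left(a{\left(-6 \right)} + G{\left(44 \right)}\right) \left(1299 - 1443\right) = \left(-6 + 12\right) \left(1299 - 1443\right) = 6 \left(-144\right) = -864$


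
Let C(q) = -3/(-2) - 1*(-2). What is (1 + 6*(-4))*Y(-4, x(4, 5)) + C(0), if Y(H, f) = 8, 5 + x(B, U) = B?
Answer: -361/2 ≈ -180.50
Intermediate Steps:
x(B, U) = -5 + B
C(q) = 7/2 (C(q) = -3*(-½) + 2 = 3/2 + 2 = 7/2)
(1 + 6*(-4))*Y(-4, x(4, 5)) + C(0) = (1 + 6*(-4))*8 + 7/2 = (1 - 24)*8 + 7/2 = -23*8 + 7/2 = -184 + 7/2 = -361/2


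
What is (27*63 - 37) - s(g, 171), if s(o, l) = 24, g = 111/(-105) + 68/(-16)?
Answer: 1640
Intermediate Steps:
g = -743/140 (g = 111*(-1/105) + 68*(-1/16) = -37/35 - 17/4 = -743/140 ≈ -5.3071)
(27*63 - 37) - s(g, 171) = (27*63 - 37) - 1*24 = (1701 - 37) - 24 = 1664 - 24 = 1640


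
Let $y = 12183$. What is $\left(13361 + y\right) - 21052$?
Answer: $4492$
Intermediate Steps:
$\left(13361 + y\right) - 21052 = \left(13361 + 12183\right) - 21052 = 25544 - 21052 = 4492$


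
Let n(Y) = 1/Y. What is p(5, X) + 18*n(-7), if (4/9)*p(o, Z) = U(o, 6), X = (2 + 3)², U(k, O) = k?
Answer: 243/28 ≈ 8.6786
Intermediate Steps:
X = 25 (X = 5² = 25)
p(o, Z) = 9*o/4
p(5, X) + 18*n(-7) = (9/4)*5 + 18/(-7) = 45/4 + 18*(-⅐) = 45/4 - 18/7 = 243/28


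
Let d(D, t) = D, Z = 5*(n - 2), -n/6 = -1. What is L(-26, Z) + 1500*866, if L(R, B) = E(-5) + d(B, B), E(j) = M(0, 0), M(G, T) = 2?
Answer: 1299022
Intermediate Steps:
n = 6 (n = -6*(-1) = 6)
Z = 20 (Z = 5*(6 - 2) = 5*4 = 20)
E(j) = 2
L(R, B) = 2 + B
L(-26, Z) + 1500*866 = (2 + 20) + 1500*866 = 22 + 1299000 = 1299022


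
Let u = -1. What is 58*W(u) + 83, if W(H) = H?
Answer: 25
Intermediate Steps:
58*W(u) + 83 = 58*(-1) + 83 = -58 + 83 = 25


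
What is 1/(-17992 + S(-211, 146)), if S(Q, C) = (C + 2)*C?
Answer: 1/3616 ≈ 0.00027655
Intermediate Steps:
S(Q, C) = C*(2 + C) (S(Q, C) = (2 + C)*C = C*(2 + C))
1/(-17992 + S(-211, 146)) = 1/(-17992 + 146*(2 + 146)) = 1/(-17992 + 146*148) = 1/(-17992 + 21608) = 1/3616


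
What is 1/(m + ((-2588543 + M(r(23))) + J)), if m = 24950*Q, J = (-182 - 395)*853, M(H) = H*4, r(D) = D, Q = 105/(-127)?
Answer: -127/393860014 ≈ -3.2245e-7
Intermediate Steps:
Q = -105/127 (Q = 105*(-1/127) = -105/127 ≈ -0.82677)
M(H) = 4*H
J = -492181 (J = -577*853 = -492181)
m = -2619750/127 (m = 24950*(-105/127) = -2619750/127 ≈ -20628.)
1/(m + ((-2588543 + M(r(23))) + J)) = 1/(-2619750/127 + ((-2588543 + 4*23) - 492181)) = 1/(-2619750/127 + ((-2588543 + 92) - 492181)) = 1/(-2619750/127 + (-2588451 - 492181)) = 1/(-2619750/127 - 3080632) = 1/(-393860014/127) = -127/393860014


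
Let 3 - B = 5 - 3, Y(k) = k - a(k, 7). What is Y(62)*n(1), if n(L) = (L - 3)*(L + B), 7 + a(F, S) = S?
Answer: -248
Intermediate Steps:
a(F, S) = -7 + S
Y(k) = k (Y(k) = k - (-7 + 7) = k - 1*0 = k + 0 = k)
B = 1 (B = 3 - (5 - 3) = 3 - 1*2 = 3 - 2 = 1)
n(L) = (1 + L)*(-3 + L) (n(L) = (L - 3)*(L + 1) = (-3 + L)*(1 + L) = (1 + L)*(-3 + L))
Y(62)*n(1) = 62*(-3 + 1² - 2*1) = 62*(-3 + 1 - 2) = 62*(-4) = -248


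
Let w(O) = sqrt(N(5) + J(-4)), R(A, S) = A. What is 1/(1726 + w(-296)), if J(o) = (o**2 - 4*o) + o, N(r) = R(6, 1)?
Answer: 863/1489521 - sqrt(34)/2979042 ≈ 0.00057742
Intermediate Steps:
N(r) = 6
J(o) = o**2 - 3*o
w(O) = sqrt(34) (w(O) = sqrt(6 - 4*(-3 - 4)) = sqrt(6 - 4*(-7)) = sqrt(6 + 28) = sqrt(34))
1/(1726 + w(-296)) = 1/(1726 + sqrt(34))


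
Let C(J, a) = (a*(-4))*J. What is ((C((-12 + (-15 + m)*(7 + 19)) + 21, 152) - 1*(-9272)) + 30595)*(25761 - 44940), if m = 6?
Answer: -3388296393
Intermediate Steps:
C(J, a) = -4*J*a (C(J, a) = (-4*a)*J = -4*J*a)
((C((-12 + (-15 + m)*(7 + 19)) + 21, 152) - 1*(-9272)) + 30595)*(25761 - 44940) = ((-4*((-12 + (-15 + 6)*(7 + 19)) + 21)*152 - 1*(-9272)) + 30595)*(25761 - 44940) = ((-4*((-12 - 9*26) + 21)*152 + 9272) + 30595)*(-19179) = ((-4*((-12 - 234) + 21)*152 + 9272) + 30595)*(-19179) = ((-4*(-246 + 21)*152 + 9272) + 30595)*(-19179) = ((-4*(-225)*152 + 9272) + 30595)*(-19179) = ((136800 + 9272) + 30595)*(-19179) = (146072 + 30595)*(-19179) = 176667*(-19179) = -3388296393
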